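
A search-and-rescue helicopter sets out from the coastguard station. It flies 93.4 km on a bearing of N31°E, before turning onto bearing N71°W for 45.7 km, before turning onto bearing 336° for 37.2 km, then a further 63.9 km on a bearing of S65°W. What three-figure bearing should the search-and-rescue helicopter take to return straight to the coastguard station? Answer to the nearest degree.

146°

Leg 1 (N31°E, 93.4 km): east 93.4 sin 31° = 48.10, north 93.4 cos 31° = 80.06
Leg 2 (N71°W, 45.7 km): east 45.7 sin 289° = -43.21, north 45.7 cos 289° = 14.88
Leg 3 (336°, 37.2 km): east 37.2 sin 336° = -15.13, north 37.2 cos 336° = 33.98
Leg 4 (S65°W, 63.9 km): east 63.9 sin 245° = -57.91, north 63.9 cos 245° = -27.01
Net displacement: -68.15 east, 101.92 north. Direction back to start is (68.15, -101.92): bearing = atan2(68.15, -101.92) mod 360° = 146.23° ≈ 146°.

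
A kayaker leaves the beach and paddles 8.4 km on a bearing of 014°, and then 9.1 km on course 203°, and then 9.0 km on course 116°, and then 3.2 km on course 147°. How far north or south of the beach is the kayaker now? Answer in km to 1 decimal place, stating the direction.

Leg 1 (014°, 8.4 km): east 8.4 sin 14° = 2.03, north 8.4 cos 14° = 8.15
Leg 2 (203°, 9.1 km): east 9.1 sin 203° = -3.56, north 9.1 cos 203° = -8.38
Leg 3 (116°, 9.0 km): east 9.0 sin 116° = 8.09, north 9.0 cos 116° = -3.95
Leg 4 (147°, 3.2 km): east 3.2 sin 147° = 1.74, north 3.2 cos 147° = -2.68
Net north component: -6.86 km.

6.9 km south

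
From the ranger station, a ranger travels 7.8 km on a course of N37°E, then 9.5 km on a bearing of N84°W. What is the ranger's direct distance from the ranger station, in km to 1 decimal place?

8.6 km

Leg 1 (N37°E, 7.8 km): east 7.8 sin 37° = 4.69, north 7.8 cos 37° = 6.23
Leg 2 (N84°W, 9.5 km): east 9.5 sin 276° = -9.45, north 9.5 cos 276° = 0.99
Net: -4.75 east, 7.22 north. Distance = √((-4.75)² + (7.22)²) = 8.646 km.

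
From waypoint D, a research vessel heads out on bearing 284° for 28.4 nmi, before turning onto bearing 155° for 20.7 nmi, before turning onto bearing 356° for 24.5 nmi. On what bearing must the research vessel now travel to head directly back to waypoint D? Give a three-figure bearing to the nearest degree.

Leg 1 (284°, 28.4 nmi): east 28.4 sin 284° = -27.56, north 28.4 cos 284° = 6.87
Leg 2 (155°, 20.7 nmi): east 20.7 sin 155° = 8.75, north 20.7 cos 155° = -18.76
Leg 3 (356°, 24.5 nmi): east 24.5 sin 356° = -1.71, north 24.5 cos 356° = 24.44
Net displacement: -20.52 east, 12.55 north. Direction back to start is (20.52, -12.55): bearing = atan2(20.52, -12.55) mod 360° = 121.45° ≈ 121°.

121°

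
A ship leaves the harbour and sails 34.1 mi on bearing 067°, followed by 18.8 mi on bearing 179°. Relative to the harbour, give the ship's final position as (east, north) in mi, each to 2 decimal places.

Leg 1 (067°, 34.1 mi): east 34.1 sin 67° = 31.39, north 34.1 cos 67° = 13.32
Leg 2 (179°, 18.8 mi): east 18.8 sin 179° = 0.33, north 18.8 cos 179° = -18.80
Summing: 31.72 mi east, -5.47 mi north → (31.72, -5.47).

(31.72, -5.47)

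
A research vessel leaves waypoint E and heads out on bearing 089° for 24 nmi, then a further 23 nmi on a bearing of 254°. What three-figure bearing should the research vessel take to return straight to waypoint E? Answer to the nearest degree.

342°

Leg 1 (089°, 24 nmi): east 24 sin 89° = 24.00, north 24 cos 89° = 0.42
Leg 2 (254°, 23 nmi): east 23 sin 254° = -22.11, north 23 cos 254° = -6.34
Net displacement: 1.89 east, -5.92 north. Direction back to start is (-1.89, 5.92): bearing = atan2(-1.89, 5.92) mod 360° = 342.32° ≈ 342°.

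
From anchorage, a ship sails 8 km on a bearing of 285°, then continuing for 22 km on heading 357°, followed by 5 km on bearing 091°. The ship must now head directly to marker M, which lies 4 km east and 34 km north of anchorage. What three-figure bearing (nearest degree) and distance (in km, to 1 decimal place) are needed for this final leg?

Leg 1 (285°, 8 km): east 8 sin 285° = -7.73, north 8 cos 285° = 2.07
Leg 2 (357°, 22 km): east 22 sin 357° = -1.15, north 22 cos 357° = 21.97
Leg 3 (091°, 5 km): east 5 sin 91° = 5.00, north 5 cos 91° = -0.09
Current position: (-3.88, 23.95). Target: (4, 34). Remaining: Δeast = 7.88, Δnorth = 10.05.
Bearing = atan2(7.88, 10.05) mod 360° = 38.11°; distance = √((7.88)² + (10.05)²) = 12.768 km.

038°, 12.8 km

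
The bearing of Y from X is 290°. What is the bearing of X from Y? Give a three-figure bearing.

110°

Back-bearing = 290° − 180° = 110°.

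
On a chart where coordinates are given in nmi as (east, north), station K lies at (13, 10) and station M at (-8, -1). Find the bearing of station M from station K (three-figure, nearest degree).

242°

Δeast = -8 − 13 = -21.00; Δnorth = -1 − 10 = -11.00.
Bearing = atan2(Δeast, Δnorth) mod 360° = 242.35° ≈ 242°.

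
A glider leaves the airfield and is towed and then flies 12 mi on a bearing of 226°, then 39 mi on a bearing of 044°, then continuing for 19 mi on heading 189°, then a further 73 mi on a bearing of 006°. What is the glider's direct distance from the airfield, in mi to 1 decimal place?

Leg 1 (226°, 12 mi): east 12 sin 226° = -8.63, north 12 cos 226° = -8.34
Leg 2 (044°, 39 mi): east 39 sin 44° = 27.09, north 39 cos 44° = 28.05
Leg 3 (189°, 19 mi): east 19 sin 189° = -2.97, north 19 cos 189° = -18.77
Leg 4 (006°, 73 mi): east 73 sin 6° = 7.63, north 73 cos 6° = 72.60
Net: 23.12 east, 73.55 north. Distance = √((23.12)² + (73.55)²) = 77.100 mi.

77.1 mi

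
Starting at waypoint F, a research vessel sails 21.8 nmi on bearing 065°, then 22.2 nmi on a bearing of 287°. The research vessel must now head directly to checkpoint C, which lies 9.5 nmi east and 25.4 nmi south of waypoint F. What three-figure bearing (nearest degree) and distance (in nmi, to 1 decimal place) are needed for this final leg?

Leg 1 (065°, 21.8 nmi): east 21.8 sin 65° = 19.76, north 21.8 cos 65° = 9.21
Leg 2 (287°, 22.2 nmi): east 22.2 sin 287° = -21.23, north 22.2 cos 287° = 6.49
Current position: (-1.47, 15.70). Target: (9.5, -25.4). Remaining: Δeast = 10.97, Δnorth = -41.10.
Bearing = atan2(10.97, -41.10) mod 360° = 165.05°; distance = √((10.97)² + (-41.10)²) = 42.543 nmi.

165°, 42.5 nmi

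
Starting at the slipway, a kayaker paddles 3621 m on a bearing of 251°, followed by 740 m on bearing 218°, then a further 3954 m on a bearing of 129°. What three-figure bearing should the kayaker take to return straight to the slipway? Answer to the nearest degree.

Leg 1 (251°, 3621 m): east 3621 sin 251° = -3423.72, north 3621 cos 251° = -1178.88
Leg 2 (218°, 740 m): east 740 sin 218° = -455.59, north 740 cos 218° = -583.13
Leg 3 (129°, 3954 m): east 3954 sin 129° = 3072.84, north 3954 cos 129° = -2488.33
Net displacement: -806.48 east, -4250.34 north. Direction back to start is (806.48, 4250.34): bearing = atan2(806.48, 4250.34) mod 360° = 10.74° ≈ 011°.

011°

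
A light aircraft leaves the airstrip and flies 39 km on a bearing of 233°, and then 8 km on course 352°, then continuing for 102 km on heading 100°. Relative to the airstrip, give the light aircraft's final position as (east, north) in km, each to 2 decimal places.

Leg 1 (233°, 39 km): east 39 sin 233° = -31.15, north 39 cos 233° = -23.47
Leg 2 (352°, 8 km): east 8 sin 352° = -1.11, north 8 cos 352° = 7.92
Leg 3 (100°, 102 km): east 102 sin 100° = 100.45, north 102 cos 100° = -17.71
Summing: 68.19 km east, -33.26 km north → (68.19, -33.26).

(68.19, -33.26)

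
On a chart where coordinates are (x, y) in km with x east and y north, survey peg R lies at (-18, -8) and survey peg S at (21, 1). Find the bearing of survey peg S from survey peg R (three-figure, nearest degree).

077°

Δeast = 21 − -18 = 39.00; Δnorth = 1 − -8 = 9.00.
Bearing = atan2(Δeast, Δnorth) mod 360° = 77.01° ≈ 077°.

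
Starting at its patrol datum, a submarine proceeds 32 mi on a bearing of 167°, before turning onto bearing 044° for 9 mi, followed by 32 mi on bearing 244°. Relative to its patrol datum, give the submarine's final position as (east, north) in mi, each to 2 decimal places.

Leg 1 (167°, 32 mi): east 32 sin 167° = 7.20, north 32 cos 167° = -31.18
Leg 2 (044°, 9 mi): east 9 sin 44° = 6.25, north 9 cos 44° = 6.47
Leg 3 (244°, 32 mi): east 32 sin 244° = -28.76, north 32 cos 244° = -14.03
Summing: -15.31 mi east, -38.73 mi north → (-15.31, -38.73).

(-15.31, -38.73)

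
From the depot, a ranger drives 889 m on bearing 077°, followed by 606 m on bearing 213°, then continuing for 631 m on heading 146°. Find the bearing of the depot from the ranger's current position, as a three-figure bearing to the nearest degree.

313°

Leg 1 (077°, 889 m): east 889 sin 77° = 866.21, north 889 cos 77° = 199.98
Leg 2 (213°, 606 m): east 606 sin 213° = -330.05, north 606 cos 213° = -508.23
Leg 3 (146°, 631 m): east 631 sin 146° = 352.85, north 631 cos 146° = -523.12
Net displacement: 889.01 east, -831.38 north. Direction back to start is (-889.01, 831.38): bearing = atan2(-889.01, 831.38) mod 360° = 313.08° ≈ 313°.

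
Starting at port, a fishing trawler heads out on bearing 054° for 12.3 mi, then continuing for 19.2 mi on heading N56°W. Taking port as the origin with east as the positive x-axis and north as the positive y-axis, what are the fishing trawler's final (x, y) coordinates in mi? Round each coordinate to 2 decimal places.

(-5.97, 17.97)

Leg 1 (054°, 12.3 mi): east 12.3 sin 54° = 9.95, north 12.3 cos 54° = 7.23
Leg 2 (N56°W, 19.2 mi): east 19.2 sin 304° = -15.92, north 19.2 cos 304° = 10.74
Summing: -5.97 mi east, 17.97 mi north → (-5.97, 17.97).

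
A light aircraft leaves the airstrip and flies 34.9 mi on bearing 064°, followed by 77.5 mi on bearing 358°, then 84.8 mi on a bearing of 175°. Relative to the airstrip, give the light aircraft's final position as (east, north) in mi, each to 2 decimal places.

(36.05, 8.27)

Leg 1 (064°, 34.9 mi): east 34.9 sin 64° = 31.37, north 34.9 cos 64° = 15.30
Leg 2 (358°, 77.5 mi): east 77.5 sin 358° = -2.70, north 77.5 cos 358° = 77.45
Leg 3 (175°, 84.8 mi): east 84.8 sin 175° = 7.39, north 84.8 cos 175° = -84.48
Summing: 36.05 mi east, 8.27 mi north → (36.05, 8.27).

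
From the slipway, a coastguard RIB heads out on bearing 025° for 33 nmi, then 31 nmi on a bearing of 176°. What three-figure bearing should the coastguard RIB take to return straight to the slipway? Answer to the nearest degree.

Leg 1 (025°, 33 nmi): east 33 sin 25° = 13.95, north 33 cos 25° = 29.91
Leg 2 (176°, 31 nmi): east 31 sin 176° = 2.16, north 31 cos 176° = -30.92
Net displacement: 16.11 east, -1.02 north. Direction back to start is (-16.11, 1.02): bearing = atan2(-16.11, 1.02) mod 360° = 273.61° ≈ 274°.

274°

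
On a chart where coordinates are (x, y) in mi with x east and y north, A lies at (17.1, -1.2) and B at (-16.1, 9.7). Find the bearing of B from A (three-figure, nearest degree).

Δeast = -16.1 − 17.1 = -33.20; Δnorth = 9.7 − -1.2 = 10.90.
Bearing = atan2(Δeast, Δnorth) mod 360° = 288.18° ≈ 288°.

288°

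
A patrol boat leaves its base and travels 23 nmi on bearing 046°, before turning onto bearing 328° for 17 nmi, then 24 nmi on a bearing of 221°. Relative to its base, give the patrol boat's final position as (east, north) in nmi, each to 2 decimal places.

(-8.21, 12.28)

Leg 1 (046°, 23 nmi): east 23 sin 46° = 16.54, north 23 cos 46° = 15.98
Leg 2 (328°, 17 nmi): east 17 sin 328° = -9.01, north 17 cos 328° = 14.42
Leg 3 (221°, 24 nmi): east 24 sin 221° = -15.75, north 24 cos 221° = -18.11
Summing: -8.21 nmi east, 12.28 nmi north → (-8.21, 12.28).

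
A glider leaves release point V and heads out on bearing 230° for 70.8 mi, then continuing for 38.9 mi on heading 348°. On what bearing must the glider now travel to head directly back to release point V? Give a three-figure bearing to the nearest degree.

083°

Leg 1 (230°, 70.8 mi): east 70.8 sin 230° = -54.24, north 70.8 cos 230° = -45.51
Leg 2 (348°, 38.9 mi): east 38.9 sin 348° = -8.09, north 38.9 cos 348° = 38.05
Net displacement: -62.32 east, -7.46 north. Direction back to start is (62.32, 7.46): bearing = atan2(62.32, 7.46) mod 360° = 83.17° ≈ 083°.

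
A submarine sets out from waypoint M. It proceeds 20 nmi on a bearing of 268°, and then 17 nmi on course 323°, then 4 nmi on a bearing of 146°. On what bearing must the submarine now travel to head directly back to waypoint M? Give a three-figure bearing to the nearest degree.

109°

Leg 1 (268°, 20 nmi): east 20 sin 268° = -19.99, north 20 cos 268° = -0.70
Leg 2 (323°, 17 nmi): east 17 sin 323° = -10.23, north 17 cos 323° = 13.58
Leg 3 (146°, 4 nmi): east 4 sin 146° = 2.24, north 4 cos 146° = -3.32
Net displacement: -27.98 east, 9.56 north. Direction back to start is (27.98, -9.56): bearing = atan2(27.98, -9.56) mod 360° = 108.87° ≈ 109°.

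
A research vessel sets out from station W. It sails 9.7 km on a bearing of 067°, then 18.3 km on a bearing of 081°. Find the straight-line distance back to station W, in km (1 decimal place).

27.8 km

Leg 1 (067°, 9.7 km): east 9.7 sin 67° = 8.93, north 9.7 cos 67° = 3.79
Leg 2 (081°, 18.3 km): east 18.3 sin 81° = 18.07, north 18.3 cos 81° = 2.86
Net: 27.00 east, 6.65 north. Distance = √((27.00)² + (6.65)²) = 27.811 km.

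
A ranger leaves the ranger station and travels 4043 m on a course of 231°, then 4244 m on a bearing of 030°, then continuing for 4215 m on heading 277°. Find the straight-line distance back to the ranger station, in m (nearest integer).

5457 m

Leg 1 (231°, 4043 m): east 4043 sin 231° = -3142.00, north 4043 cos 231° = -2544.34
Leg 2 (030°, 4244 m): east 4244 sin 30° = 2122.00, north 4244 cos 30° = 3675.41
Leg 3 (277°, 4215 m): east 4215 sin 277° = -4183.58, north 4215 cos 277° = 513.68
Net: -5203.58 east, 1644.75 north. Distance = √((-5203.58)² + (1644.75)²) = 5457.332 m.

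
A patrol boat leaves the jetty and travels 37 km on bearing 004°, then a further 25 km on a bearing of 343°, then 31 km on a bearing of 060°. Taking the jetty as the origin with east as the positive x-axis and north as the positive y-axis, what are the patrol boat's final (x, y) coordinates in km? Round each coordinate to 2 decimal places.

(22.12, 76.32)

Leg 1 (004°, 37 km): east 37 sin 4° = 2.58, north 37 cos 4° = 36.91
Leg 2 (343°, 25 km): east 25 sin 343° = -7.31, north 25 cos 343° = 23.91
Leg 3 (060°, 31 km): east 31 sin 60° = 26.85, north 31 cos 60° = 15.50
Summing: 22.12 km east, 76.32 km north → (22.12, 76.32).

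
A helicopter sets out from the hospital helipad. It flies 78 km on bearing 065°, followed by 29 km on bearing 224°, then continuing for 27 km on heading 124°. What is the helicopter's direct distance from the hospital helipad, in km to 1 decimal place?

Leg 1 (065°, 78 km): east 78 sin 65° = 70.69, north 78 cos 65° = 32.96
Leg 2 (224°, 29 km): east 29 sin 224° = -20.15, north 29 cos 224° = -20.86
Leg 3 (124°, 27 km): east 27 sin 124° = 22.38, north 27 cos 124° = -15.10
Net: 72.93 east, -2.99 north. Distance = √((72.93)² + (-2.99)²) = 72.992 km.

73.0 km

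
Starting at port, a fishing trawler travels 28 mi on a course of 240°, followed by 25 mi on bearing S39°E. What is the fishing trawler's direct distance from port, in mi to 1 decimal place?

Leg 1 (240°, 28 mi): east 28 sin 240° = -24.25, north 28 cos 240° = -14.00
Leg 2 (S39°E, 25 mi): east 25 sin 141° = 15.73, north 25 cos 141° = -19.43
Net: -8.52 east, -33.43 north. Distance = √((-8.52)² + (-33.43)²) = 34.496 mi.

34.5 mi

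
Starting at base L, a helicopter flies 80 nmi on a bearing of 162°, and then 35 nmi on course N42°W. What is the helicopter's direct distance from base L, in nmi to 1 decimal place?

50.1 nmi

Leg 1 (162°, 80 nmi): east 80 sin 162° = 24.72, north 80 cos 162° = -76.08
Leg 2 (N42°W, 35 nmi): east 35 sin 318° = -23.42, north 35 cos 318° = 26.01
Net: 1.30 east, -50.07 north. Distance = √((1.30)² + (-50.07)²) = 50.091 nmi.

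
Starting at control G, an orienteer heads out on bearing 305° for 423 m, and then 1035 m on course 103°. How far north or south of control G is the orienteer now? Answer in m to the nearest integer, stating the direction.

10 m north

Leg 1 (305°, 423 m): east 423 sin 305° = -346.50, north 423 cos 305° = 242.62
Leg 2 (103°, 1035 m): east 1035 sin 103° = 1008.47, north 1035 cos 103° = -232.82
Net north component: 9.80 m.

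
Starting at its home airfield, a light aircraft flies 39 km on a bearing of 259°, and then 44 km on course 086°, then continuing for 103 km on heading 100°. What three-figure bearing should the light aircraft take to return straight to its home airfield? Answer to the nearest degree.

282°

Leg 1 (259°, 39 km): east 39 sin 259° = -38.28, north 39 cos 259° = -7.44
Leg 2 (086°, 44 km): east 44 sin 86° = 43.89, north 44 cos 86° = 3.07
Leg 3 (100°, 103 km): east 103 sin 100° = 101.44, north 103 cos 100° = -17.89
Net displacement: 107.04 east, -22.26 north. Direction back to start is (-107.04, 22.26): bearing = atan2(-107.04, 22.26) mod 360° = 281.75° ≈ 282°.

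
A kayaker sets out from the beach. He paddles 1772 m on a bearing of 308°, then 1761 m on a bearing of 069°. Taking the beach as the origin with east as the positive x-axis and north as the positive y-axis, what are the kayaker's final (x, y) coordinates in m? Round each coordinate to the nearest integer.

Leg 1 (308°, 1772 m): east 1772 sin 308° = -1396.36, north 1772 cos 308° = 1090.95
Leg 2 (069°, 1761 m): east 1761 sin 69° = 1644.04, north 1761 cos 69° = 631.09
Summing: 247.68 m east, 1722.04 m north → (248, 1722).

(248, 1722)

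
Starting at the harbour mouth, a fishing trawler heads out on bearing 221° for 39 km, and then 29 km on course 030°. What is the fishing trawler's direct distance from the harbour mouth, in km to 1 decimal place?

Leg 1 (221°, 39 km): east 39 sin 221° = -25.59, north 39 cos 221° = -29.43
Leg 2 (030°, 29 km): east 29 sin 30° = 14.50, north 29 cos 30° = 25.11
Net: -11.09 east, -4.32 north. Distance = √((-11.09)² + (-4.32)²) = 11.898 km.

11.9 km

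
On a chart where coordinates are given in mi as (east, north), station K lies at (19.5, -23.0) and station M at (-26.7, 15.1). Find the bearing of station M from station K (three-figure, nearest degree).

Δeast = -26.7 − 19.5 = -46.20; Δnorth = 15.1 − -23.0 = 38.10.
Bearing = atan2(Δeast, Δnorth) mod 360° = 309.51° ≈ 310°.

310°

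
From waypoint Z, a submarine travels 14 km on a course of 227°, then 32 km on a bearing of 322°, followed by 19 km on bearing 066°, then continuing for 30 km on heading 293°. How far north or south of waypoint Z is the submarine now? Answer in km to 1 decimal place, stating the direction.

35.1 km north

Leg 1 (227°, 14 km): east 14 sin 227° = -10.24, north 14 cos 227° = -9.55
Leg 2 (322°, 32 km): east 32 sin 322° = -19.70, north 32 cos 322° = 25.22
Leg 3 (066°, 19 km): east 19 sin 66° = 17.36, north 19 cos 66° = 7.73
Leg 4 (293°, 30 km): east 30 sin 293° = -27.62, north 30 cos 293° = 11.72
Net north component: 35.12 km.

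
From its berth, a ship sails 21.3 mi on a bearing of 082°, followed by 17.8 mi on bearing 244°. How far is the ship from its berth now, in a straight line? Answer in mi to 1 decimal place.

Leg 1 (082°, 21.3 mi): east 21.3 sin 82° = 21.09, north 21.3 cos 82° = 2.96
Leg 2 (244°, 17.8 mi): east 17.8 sin 244° = -16.00, north 17.8 cos 244° = -7.80
Net: 5.09 east, -4.84 north. Distance = √((5.09)² + (-4.84)²) = 7.026 mi.

7.0 mi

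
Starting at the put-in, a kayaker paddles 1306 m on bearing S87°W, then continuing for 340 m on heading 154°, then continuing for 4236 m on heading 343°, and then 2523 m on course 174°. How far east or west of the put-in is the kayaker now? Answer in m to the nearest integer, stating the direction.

Leg 1 (S87°W, 1306 m): east 1306 sin 267° = -1304.21, north 1306 cos 267° = -68.35
Leg 2 (154°, 340 m): east 340 sin 154° = 149.05, north 340 cos 154° = -305.59
Leg 3 (343°, 4236 m): east 4236 sin 343° = -1238.49, north 4236 cos 343° = 4050.91
Leg 4 (174°, 2523 m): east 2523 sin 174° = 263.73, north 2523 cos 174° = -2509.18
Net east component: -2129.93 m.

2130 m west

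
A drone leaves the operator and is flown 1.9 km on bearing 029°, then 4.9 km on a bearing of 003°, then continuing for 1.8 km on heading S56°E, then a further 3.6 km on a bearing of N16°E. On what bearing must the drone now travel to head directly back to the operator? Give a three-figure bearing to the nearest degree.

Leg 1 (029°, 1.9 km): east 1.9 sin 29° = 0.92, north 1.9 cos 29° = 1.66
Leg 2 (003°, 4.9 km): east 4.9 sin 3° = 0.26, north 4.9 cos 3° = 4.89
Leg 3 (S56°E, 1.8 km): east 1.8 sin 124° = 1.49, north 1.8 cos 124° = -1.01
Leg 4 (N16°E, 3.6 km): east 3.6 sin 16° = 0.99, north 3.6 cos 16° = 3.46
Net displacement: 3.66 east, 9.01 north. Direction back to start is (-3.66, -9.01): bearing = atan2(-3.66, -9.01) mod 360° = 202.12° ≈ 202°.

202°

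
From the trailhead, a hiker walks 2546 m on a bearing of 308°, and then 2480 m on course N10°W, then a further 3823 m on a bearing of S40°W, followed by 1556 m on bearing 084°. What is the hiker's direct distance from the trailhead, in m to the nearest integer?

Leg 1 (308°, 2546 m): east 2546 sin 308° = -2006.28, north 2546 cos 308° = 1567.47
Leg 2 (N10°W, 2480 m): east 2480 sin 350° = -430.65, north 2480 cos 350° = 2442.32
Leg 3 (S40°W, 3823 m): east 3823 sin 220° = -2457.38, north 3823 cos 220° = -2928.59
Leg 4 (084°, 1556 m): east 1556 sin 84° = 1547.48, north 1556 cos 84° = 162.65
Net: -3346.82 east, 1243.86 north. Distance = √((-3346.82)² + (1243.86)²) = 3570.491 m.

3570 m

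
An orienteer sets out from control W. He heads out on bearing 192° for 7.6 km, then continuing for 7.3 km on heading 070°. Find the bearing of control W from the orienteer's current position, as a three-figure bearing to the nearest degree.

Leg 1 (192°, 7.6 km): east 7.6 sin 192° = -1.58, north 7.6 cos 192° = -7.43
Leg 2 (070°, 7.3 km): east 7.3 sin 70° = 6.86, north 7.3 cos 70° = 2.50
Net displacement: 5.28 east, -4.94 north. Direction back to start is (-5.28, 4.94): bearing = atan2(-5.28, 4.94) mod 360° = 313.08° ≈ 313°.

313°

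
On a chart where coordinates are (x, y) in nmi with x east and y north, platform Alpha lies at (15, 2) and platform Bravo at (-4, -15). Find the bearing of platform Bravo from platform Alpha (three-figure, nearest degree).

Δeast = -4 − 15 = -19.00; Δnorth = -15 − 2 = -17.00.
Bearing = atan2(Δeast, Δnorth) mod 360° = 228.18° ≈ 228°.

228°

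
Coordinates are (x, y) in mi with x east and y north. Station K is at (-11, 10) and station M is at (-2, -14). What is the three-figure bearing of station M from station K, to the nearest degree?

159°

Δeast = -2 − -11 = 9.00; Δnorth = -14 − 10 = -24.00.
Bearing = atan2(Δeast, Δnorth) mod 360° = 159.44° ≈ 159°.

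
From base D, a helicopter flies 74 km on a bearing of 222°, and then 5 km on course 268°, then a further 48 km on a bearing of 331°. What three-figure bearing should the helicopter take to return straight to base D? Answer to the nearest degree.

Leg 1 (222°, 74 km): east 74 sin 222° = -49.52, north 74 cos 222° = -54.99
Leg 2 (268°, 5 km): east 5 sin 268° = -5.00, north 5 cos 268° = -0.17
Leg 3 (331°, 48 km): east 48 sin 331° = -23.27, north 48 cos 331° = 41.98
Net displacement: -77.78 east, -13.19 north. Direction back to start is (77.78, 13.19): bearing = atan2(77.78, 13.19) mod 360° = 80.38° ≈ 080°.

080°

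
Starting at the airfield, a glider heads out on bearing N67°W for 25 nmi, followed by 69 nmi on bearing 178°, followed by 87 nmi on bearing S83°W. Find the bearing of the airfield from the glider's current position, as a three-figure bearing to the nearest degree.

Leg 1 (N67°W, 25 nmi): east 25 sin 293° = -23.01, north 25 cos 293° = 9.77
Leg 2 (178°, 69 nmi): east 69 sin 178° = 2.41, north 69 cos 178° = -68.96
Leg 3 (S83°W, 87 nmi): east 87 sin 263° = -86.35, north 87 cos 263° = -10.60
Net displacement: -106.96 east, -69.79 north. Direction back to start is (106.96, 69.79): bearing = atan2(106.96, 69.79) mod 360° = 56.87° ≈ 057°.

057°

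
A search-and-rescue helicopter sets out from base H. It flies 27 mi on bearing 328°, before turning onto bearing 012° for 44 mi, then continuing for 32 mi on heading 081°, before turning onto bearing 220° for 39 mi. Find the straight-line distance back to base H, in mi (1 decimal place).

41.1 mi

Leg 1 (328°, 27 mi): east 27 sin 328° = -14.31, north 27 cos 328° = 22.90
Leg 2 (012°, 44 mi): east 44 sin 12° = 9.15, north 44 cos 12° = 43.04
Leg 3 (081°, 32 mi): east 32 sin 81° = 31.61, north 32 cos 81° = 5.01
Leg 4 (220°, 39 mi): east 39 sin 220° = -25.07, north 39 cos 220° = -29.88
Net: 1.38 east, 41.07 north. Distance = √((1.38)² + (41.07)²) = 41.089 mi.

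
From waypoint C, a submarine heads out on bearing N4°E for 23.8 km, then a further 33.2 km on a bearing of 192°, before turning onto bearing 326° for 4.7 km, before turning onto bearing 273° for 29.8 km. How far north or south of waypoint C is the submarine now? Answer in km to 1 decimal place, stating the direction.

3.3 km south

Leg 1 (N4°E, 23.8 km): east 23.8 sin 4° = 1.66, north 23.8 cos 4° = 23.74
Leg 2 (192°, 33.2 km): east 33.2 sin 192° = -6.90, north 33.2 cos 192° = -32.47
Leg 3 (326°, 4.7 km): east 4.7 sin 326° = -2.63, north 4.7 cos 326° = 3.90
Leg 4 (273°, 29.8 km): east 29.8 sin 273° = -29.76, north 29.8 cos 273° = 1.56
Net north component: -3.28 km.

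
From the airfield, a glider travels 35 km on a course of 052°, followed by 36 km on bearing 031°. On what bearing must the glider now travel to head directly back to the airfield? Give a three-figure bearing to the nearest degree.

221°

Leg 1 (052°, 35 km): east 35 sin 52° = 27.58, north 35 cos 52° = 21.55
Leg 2 (031°, 36 km): east 36 sin 31° = 18.54, north 36 cos 31° = 30.86
Net displacement: 46.12 east, 52.41 north. Direction back to start is (-46.12, -52.41): bearing = atan2(-46.12, -52.41) mod 360° = 221.35° ≈ 221°.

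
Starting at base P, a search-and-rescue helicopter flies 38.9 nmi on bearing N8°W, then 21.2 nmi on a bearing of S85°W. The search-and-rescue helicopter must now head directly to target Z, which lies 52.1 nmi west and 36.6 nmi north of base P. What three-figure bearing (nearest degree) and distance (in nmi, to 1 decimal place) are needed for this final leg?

Leg 1 (N8°W, 38.9 nmi): east 38.9 sin 352° = -5.41, north 38.9 cos 352° = 38.52
Leg 2 (S85°W, 21.2 nmi): east 21.2 sin 265° = -21.12, north 21.2 cos 265° = -1.85
Current position: (-26.53, 36.67). Target: (-52.1, 36.6). Remaining: Δeast = -25.57, Δnorth = -0.07.
Bearing = atan2(-25.57, -0.07) mod 360° = 269.83°; distance = √((-25.57)² + (-0.07)²) = 25.567 nmi.

270°, 25.6 nmi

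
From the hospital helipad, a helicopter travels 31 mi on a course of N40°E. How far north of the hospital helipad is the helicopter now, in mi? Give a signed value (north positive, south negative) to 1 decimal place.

23.7 mi

Leg 1 (N40°E, 31 mi): east 31 sin 40° = 19.93, north 31 cos 40° = 23.75
Net north component: 23.75 mi.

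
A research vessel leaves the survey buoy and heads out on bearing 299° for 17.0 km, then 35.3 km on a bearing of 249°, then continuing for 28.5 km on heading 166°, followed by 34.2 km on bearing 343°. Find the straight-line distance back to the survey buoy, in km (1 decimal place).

Leg 1 (299°, 17.0 km): east 17.0 sin 299° = -14.87, north 17.0 cos 299° = 8.24
Leg 2 (249°, 35.3 km): east 35.3 sin 249° = -32.96, north 35.3 cos 249° = -12.65
Leg 3 (166°, 28.5 km): east 28.5 sin 166° = 6.89, north 28.5 cos 166° = -27.65
Leg 4 (343°, 34.2 km): east 34.2 sin 343° = -10.00, north 34.2 cos 343° = 32.71
Net: -50.93 east, 0.64 north. Distance = √((-50.93)² + (0.64)²) = 50.932 km.

50.9 km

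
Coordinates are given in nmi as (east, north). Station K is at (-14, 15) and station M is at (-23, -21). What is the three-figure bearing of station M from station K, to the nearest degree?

194°

Δeast = -23 − -14 = -9.00; Δnorth = -21 − 15 = -36.00.
Bearing = atan2(Δeast, Δnorth) mod 360° = 194.04° ≈ 194°.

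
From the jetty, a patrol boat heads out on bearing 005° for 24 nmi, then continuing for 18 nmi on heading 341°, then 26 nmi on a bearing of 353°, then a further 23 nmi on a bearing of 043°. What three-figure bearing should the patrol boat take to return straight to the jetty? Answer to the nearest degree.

186°

Leg 1 (005°, 24 nmi): east 24 sin 5° = 2.09, north 24 cos 5° = 23.91
Leg 2 (341°, 18 nmi): east 18 sin 341° = -5.86, north 18 cos 341° = 17.02
Leg 3 (353°, 26 nmi): east 26 sin 353° = -3.17, north 26 cos 353° = 25.81
Leg 4 (043°, 23 nmi): east 23 sin 43° = 15.69, north 23 cos 43° = 16.82
Net displacement: 8.75 east, 83.56 north. Direction back to start is (-8.75, -83.56): bearing = atan2(-8.75, -83.56) mod 360° = 185.98° ≈ 186°.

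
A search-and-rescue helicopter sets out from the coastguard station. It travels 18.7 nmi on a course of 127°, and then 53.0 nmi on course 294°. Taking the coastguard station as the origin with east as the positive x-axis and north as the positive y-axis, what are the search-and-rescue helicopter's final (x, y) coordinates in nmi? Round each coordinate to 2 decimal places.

(-33.48, 10.30)

Leg 1 (127°, 18.7 nmi): east 18.7 sin 127° = 14.93, north 18.7 cos 127° = -11.25
Leg 2 (294°, 53.0 nmi): east 53.0 sin 294° = -48.42, north 53.0 cos 294° = 21.56
Summing: -33.48 nmi east, 10.30 nmi north → (-33.48, 10.30).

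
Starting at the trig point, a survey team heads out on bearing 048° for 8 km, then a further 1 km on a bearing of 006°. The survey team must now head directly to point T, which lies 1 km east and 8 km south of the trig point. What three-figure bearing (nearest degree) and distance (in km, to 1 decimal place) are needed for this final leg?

199°, 15.2 km

Leg 1 (048°, 8 km): east 8 sin 48° = 5.95, north 8 cos 48° = 5.35
Leg 2 (006°, 1 km): east 1 sin 6° = 0.10, north 1 cos 6° = 0.99
Current position: (6.05, 6.35). Target: (1, -8). Remaining: Δeast = -5.05, Δnorth = -14.35.
Bearing = atan2(-5.05, -14.35) mod 360° = 199.39°; distance = √((-5.05)² + (-14.35)²) = 15.210 km.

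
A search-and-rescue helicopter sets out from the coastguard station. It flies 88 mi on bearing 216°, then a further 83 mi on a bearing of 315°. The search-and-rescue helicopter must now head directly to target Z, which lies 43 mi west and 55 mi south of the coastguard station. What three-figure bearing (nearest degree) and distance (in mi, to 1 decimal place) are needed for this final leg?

Leg 1 (216°, 88 mi): east 88 sin 216° = -51.73, north 88 cos 216° = -71.19
Leg 2 (315°, 83 mi): east 83 sin 315° = -58.69, north 83 cos 315° = 58.69
Current position: (-110.41, -12.50). Target: (-43, -55). Remaining: Δeast = 67.41, Δnorth = -42.50.
Bearing = atan2(67.41, -42.50) mod 360° = 122.23°; distance = √((67.41)² + (-42.50)²) = 79.691 mi.

122°, 79.7 mi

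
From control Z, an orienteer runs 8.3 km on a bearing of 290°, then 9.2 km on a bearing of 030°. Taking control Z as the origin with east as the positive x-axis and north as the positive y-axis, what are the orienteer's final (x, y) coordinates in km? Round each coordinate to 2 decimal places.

(-3.20, 10.81)

Leg 1 (290°, 8.3 km): east 8.3 sin 290° = -7.80, north 8.3 cos 290° = 2.84
Leg 2 (030°, 9.2 km): east 9.2 sin 30° = 4.60, north 9.2 cos 30° = 7.97
Summing: -3.20 km east, 10.81 km north → (-3.20, 10.81).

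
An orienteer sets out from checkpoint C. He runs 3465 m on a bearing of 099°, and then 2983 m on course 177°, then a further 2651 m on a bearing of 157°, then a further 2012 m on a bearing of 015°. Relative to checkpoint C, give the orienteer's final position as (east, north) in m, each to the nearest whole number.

(5135, -4018)

Leg 1 (099°, 3465 m): east 3465 sin 99° = 3422.34, north 3465 cos 99° = -542.05
Leg 2 (177°, 2983 m): east 2983 sin 177° = 156.12, north 2983 cos 177° = -2978.91
Leg 3 (157°, 2651 m): east 2651 sin 157° = 1035.83, north 2651 cos 157° = -2440.26
Leg 4 (015°, 2012 m): east 2012 sin 15° = 520.74, north 2012 cos 15° = 1943.44
Summing: 5135.03 m east, -4017.77 m north → (5135, -4018).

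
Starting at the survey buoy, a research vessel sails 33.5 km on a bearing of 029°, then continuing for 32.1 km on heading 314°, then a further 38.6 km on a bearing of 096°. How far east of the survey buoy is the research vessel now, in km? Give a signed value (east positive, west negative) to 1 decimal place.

31.5 km

Leg 1 (029°, 33.5 km): east 33.5 sin 29° = 16.24, north 33.5 cos 29° = 29.30
Leg 2 (314°, 32.1 km): east 32.1 sin 314° = -23.09, north 32.1 cos 314° = 22.30
Leg 3 (096°, 38.6 km): east 38.6 sin 96° = 38.39, north 38.6 cos 96° = -4.03
Net east component: 31.54 km.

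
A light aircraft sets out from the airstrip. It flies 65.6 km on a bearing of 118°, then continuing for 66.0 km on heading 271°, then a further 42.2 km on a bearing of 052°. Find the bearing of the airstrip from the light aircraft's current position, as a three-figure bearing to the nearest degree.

278°

Leg 1 (118°, 65.6 km): east 65.6 sin 118° = 57.92, north 65.6 cos 118° = -30.80
Leg 2 (271°, 66.0 km): east 66.0 sin 271° = -65.99, north 66.0 cos 271° = 1.15
Leg 3 (052°, 42.2 km): east 42.2 sin 52° = 33.25, north 42.2 cos 52° = 25.98
Net displacement: 25.19 east, -3.66 north. Direction back to start is (-25.19, 3.66): bearing = atan2(-25.19, 3.66) mod 360° = 278.28° ≈ 278°.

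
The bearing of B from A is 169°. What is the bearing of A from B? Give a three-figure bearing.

349°

Back-bearing = 169° + 180° = 349°.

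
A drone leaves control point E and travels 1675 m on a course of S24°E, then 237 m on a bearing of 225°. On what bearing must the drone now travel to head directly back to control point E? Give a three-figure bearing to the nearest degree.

343°

Leg 1 (S24°E, 1675 m): east 1675 sin 156° = 681.28, north 1675 cos 156° = -1530.19
Leg 2 (225°, 237 m): east 237 sin 225° = -167.58, north 237 cos 225° = -167.58
Net displacement: 513.70 east, -1697.77 north. Direction back to start is (-513.70, 1697.77): bearing = atan2(-513.70, 1697.77) mod 360° = 343.17° ≈ 343°.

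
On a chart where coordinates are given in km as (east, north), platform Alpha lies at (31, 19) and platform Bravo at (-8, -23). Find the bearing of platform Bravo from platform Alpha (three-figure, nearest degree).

Δeast = -8 − 31 = -39.00; Δnorth = -23 − 19 = -42.00.
Bearing = atan2(Δeast, Δnorth) mod 360° = 222.88° ≈ 223°.

223°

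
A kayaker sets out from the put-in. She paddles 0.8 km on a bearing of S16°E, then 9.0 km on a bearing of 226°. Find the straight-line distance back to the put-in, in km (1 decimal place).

Leg 1 (S16°E, 0.8 km): east 0.8 sin 164° = 0.22, north 0.8 cos 164° = -0.77
Leg 2 (226°, 9.0 km): east 9.0 sin 226° = -6.47, north 9.0 cos 226° = -6.25
Net: -6.25 east, -7.02 north. Distance = √((-6.25)² + (-7.02)²) = 9.402 km.

9.4 km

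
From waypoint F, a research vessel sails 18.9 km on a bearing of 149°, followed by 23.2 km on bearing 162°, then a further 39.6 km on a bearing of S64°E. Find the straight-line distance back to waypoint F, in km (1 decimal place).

Leg 1 (149°, 18.9 km): east 18.9 sin 149° = 9.73, north 18.9 cos 149° = -16.20
Leg 2 (162°, 23.2 km): east 23.2 sin 162° = 7.17, north 23.2 cos 162° = -22.06
Leg 3 (S64°E, 39.6 km): east 39.6 sin 116° = 35.59, north 39.6 cos 116° = -17.36
Net: 52.50 east, -55.62 north. Distance = √((52.50)² + (-55.62)²) = 76.484 km.

76.5 km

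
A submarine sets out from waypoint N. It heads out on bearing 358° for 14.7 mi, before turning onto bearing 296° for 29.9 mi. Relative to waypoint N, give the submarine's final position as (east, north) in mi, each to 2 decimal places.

Leg 1 (358°, 14.7 mi): east 14.7 sin 358° = -0.51, north 14.7 cos 358° = 14.69
Leg 2 (296°, 29.9 mi): east 29.9 sin 296° = -26.87, north 29.9 cos 296° = 13.11
Summing: -27.39 mi east, 27.80 mi north → (-27.39, 27.80).

(-27.39, 27.80)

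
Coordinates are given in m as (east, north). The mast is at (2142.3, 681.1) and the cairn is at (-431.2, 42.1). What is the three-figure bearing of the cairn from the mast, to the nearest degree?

Δeast = -431.2 − 2142.3 = -2573.50; Δnorth = 42.1 − 681.1 = -639.00.
Bearing = atan2(Δeast, Δnorth) mod 360° = 256.06° ≈ 256°.

256°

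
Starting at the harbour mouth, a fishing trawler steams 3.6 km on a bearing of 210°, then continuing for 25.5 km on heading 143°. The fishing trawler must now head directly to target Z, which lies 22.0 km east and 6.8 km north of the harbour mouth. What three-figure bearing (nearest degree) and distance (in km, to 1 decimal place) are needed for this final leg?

Leg 1 (210°, 3.6 km): east 3.6 sin 210° = -1.80, north 3.6 cos 210° = -3.12
Leg 2 (143°, 25.5 km): east 25.5 sin 143° = 15.35, north 25.5 cos 143° = -20.37
Current position: (13.55, -23.48). Target: (22.0, 6.8). Remaining: Δeast = 8.45, Δnorth = 30.28.
Bearing = atan2(8.45, 30.28) mod 360° = 15.60°; distance = √((8.45)² + (30.28)²) = 31.441 km.

016°, 31.4 km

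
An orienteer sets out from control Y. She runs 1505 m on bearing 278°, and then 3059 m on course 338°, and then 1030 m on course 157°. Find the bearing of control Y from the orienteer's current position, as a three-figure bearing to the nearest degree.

133°

Leg 1 (278°, 1505 m): east 1505 sin 278° = -1490.35, north 1505 cos 278° = 209.46
Leg 2 (338°, 3059 m): east 3059 sin 338° = -1145.92, north 3059 cos 338° = 2836.26
Leg 3 (157°, 1030 m): east 1030 sin 157° = 402.45, north 1030 cos 157° = -948.12
Net displacement: -2233.82 east, 2097.59 north. Direction back to start is (2233.82, -2097.59): bearing = atan2(2233.82, -2097.59) mod 360° = 133.20° ≈ 133°.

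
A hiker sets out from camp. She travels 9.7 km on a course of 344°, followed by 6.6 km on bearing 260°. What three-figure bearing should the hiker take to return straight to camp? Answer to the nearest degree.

Leg 1 (344°, 9.7 km): east 9.7 sin 344° = -2.67, north 9.7 cos 344° = 9.32
Leg 2 (260°, 6.6 km): east 6.6 sin 260° = -6.50, north 6.6 cos 260° = -1.15
Net displacement: -9.17 east, 8.18 north. Direction back to start is (9.17, -8.18): bearing = atan2(9.17, -8.18) mod 360° = 131.72° ≈ 132°.

132°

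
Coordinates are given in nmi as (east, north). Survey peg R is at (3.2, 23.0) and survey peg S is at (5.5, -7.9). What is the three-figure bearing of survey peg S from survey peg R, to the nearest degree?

Δeast = 5.5 − 3.2 = 2.30; Δnorth = -7.9 − 23.0 = -30.90.
Bearing = atan2(Δeast, Δnorth) mod 360° = 175.74° ≈ 176°.

176°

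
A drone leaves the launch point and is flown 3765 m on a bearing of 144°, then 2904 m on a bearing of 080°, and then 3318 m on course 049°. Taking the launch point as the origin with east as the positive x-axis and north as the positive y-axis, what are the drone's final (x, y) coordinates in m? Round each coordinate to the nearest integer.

(7577, -365)

Leg 1 (144°, 3765 m): east 3765 sin 144° = 2213.01, north 3765 cos 144° = -3045.95
Leg 2 (080°, 2904 m): east 2904 sin 80° = 2859.88, north 2904 cos 80° = 504.27
Leg 3 (049°, 3318 m): east 3318 sin 49° = 2504.13, north 3318 cos 49° = 2176.80
Summing: 7577.02 m east, -364.87 m north → (7577, -365).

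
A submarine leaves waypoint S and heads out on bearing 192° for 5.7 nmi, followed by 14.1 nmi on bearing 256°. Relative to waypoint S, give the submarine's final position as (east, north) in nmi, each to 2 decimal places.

(-14.87, -8.99)

Leg 1 (192°, 5.7 nmi): east 5.7 sin 192° = -1.19, north 5.7 cos 192° = -5.58
Leg 2 (256°, 14.1 nmi): east 14.1 sin 256° = -13.68, north 14.1 cos 256° = -3.41
Summing: -14.87 nmi east, -8.99 nmi north → (-14.87, -8.99).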